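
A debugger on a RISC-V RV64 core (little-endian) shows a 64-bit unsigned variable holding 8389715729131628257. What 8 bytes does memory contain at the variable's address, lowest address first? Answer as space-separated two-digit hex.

8389715729131628257 in hexadecimal, padded to 64 bits, is 0x746E42014965E6E1.
Split into bytes (most-significant first): 74 6E 42 01 49 65 E6 E1.
Little-endian stores the least-significant byte at the lowest address.
So at ascending addresses the bytes are E1 E6 65 49 01 42 6E 74.

E1 E6 65 49 01 42 6E 74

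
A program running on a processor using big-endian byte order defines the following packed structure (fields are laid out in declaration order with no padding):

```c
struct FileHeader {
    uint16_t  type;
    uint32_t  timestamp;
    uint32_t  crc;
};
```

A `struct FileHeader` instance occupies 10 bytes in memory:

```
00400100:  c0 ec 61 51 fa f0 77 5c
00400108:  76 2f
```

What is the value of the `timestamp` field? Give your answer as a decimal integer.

1632762608

`timestamp` follows `type` (2 bytes), so it starts at byte offset 2 and occupies 4 bytes.
Bytes at offsets 2..5: 61 51 FA F0.
Big-endian stores the most-significant byte at the lowest address.
The bytes are already most-significant first: 0x6151FAF0.
0x6151FAF0 = 1632762608.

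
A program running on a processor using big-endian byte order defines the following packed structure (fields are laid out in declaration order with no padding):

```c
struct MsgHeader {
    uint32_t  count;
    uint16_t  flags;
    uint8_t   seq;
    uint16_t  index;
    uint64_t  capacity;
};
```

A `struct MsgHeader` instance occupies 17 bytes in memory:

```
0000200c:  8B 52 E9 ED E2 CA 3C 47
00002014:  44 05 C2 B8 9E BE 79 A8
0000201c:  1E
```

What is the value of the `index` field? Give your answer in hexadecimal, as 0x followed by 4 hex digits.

`index` follows `count` (4 B), `flags` (2 B), `seq` (1 B), so it starts at offset 4 + 2 + 1 = 7 and occupies 2 bytes.
Bytes at offsets 7..8: 47 44.
Big-endian: lowest address holds the most-significant byte.
The bytes are already most-significant first: 0x4744.

0x4744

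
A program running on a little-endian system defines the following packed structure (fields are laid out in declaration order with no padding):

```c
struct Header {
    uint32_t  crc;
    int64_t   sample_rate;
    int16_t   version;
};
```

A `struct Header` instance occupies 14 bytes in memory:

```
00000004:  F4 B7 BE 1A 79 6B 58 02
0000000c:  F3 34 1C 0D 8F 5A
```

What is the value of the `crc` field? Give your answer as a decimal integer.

`crc` is the first field, at byte offset 0, occupying 4 bytes.
Bytes at offsets 0..3: F4 B7 BE 1A.
Little-endian: lowest address holds the least-significant byte.
Reassemble most-significant byte first: 1A BE B7 F4 → 0x1ABEB7F4.
0x1ABEB7F4 = 448706548.

448706548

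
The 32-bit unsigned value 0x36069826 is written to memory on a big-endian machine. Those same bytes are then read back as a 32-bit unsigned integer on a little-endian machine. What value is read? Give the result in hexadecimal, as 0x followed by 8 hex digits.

Stored big-endian, the bytes at ascending addresses are 36 06 98 26.
Read back as little-endian, the first byte is least significant, giving 0x26980636.

0x26980636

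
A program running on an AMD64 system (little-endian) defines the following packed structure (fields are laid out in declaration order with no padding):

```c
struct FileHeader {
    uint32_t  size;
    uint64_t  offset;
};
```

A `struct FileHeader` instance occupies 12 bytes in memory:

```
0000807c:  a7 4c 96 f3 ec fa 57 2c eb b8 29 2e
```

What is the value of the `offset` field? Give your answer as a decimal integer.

3326393119990610668

`offset` follows `size` (4 bytes), so it starts at byte offset 4 and occupies 8 bytes.
Bytes at offsets 4..11: EC FA 57 2C EB B8 29 2E.
Little-endian: lowest address holds the least-significant byte.
Reassemble most-significant byte first: 2E 29 B8 EB 2C 57 FA EC → 0x2E29B8EB2C57FAEC.
0x2E29B8EB2C57FAEC = 3326393119990610668.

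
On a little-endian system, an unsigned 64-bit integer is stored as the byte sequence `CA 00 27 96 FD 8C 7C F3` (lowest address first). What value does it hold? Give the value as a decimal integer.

In little-endian order the low byte comes first in memory.
Reassemble most-significant byte first: F3 7C 8C FD 96 27 00 CA → 0xF37C8CFD962700CA.
0xF37C8CFD962700CA = 17545053269102362826.

17545053269102362826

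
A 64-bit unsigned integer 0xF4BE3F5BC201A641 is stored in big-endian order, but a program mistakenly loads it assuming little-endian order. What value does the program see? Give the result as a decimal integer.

4730470392865472244

Stored big-endian, the bytes at ascending addresses are F4 BE 3F 5B C2 01 A6 41.
Read back as little-endian, the first byte is least significant, giving 0x41A601C25B3FBEF4.
0x41A601C25B3FBEF4 = 4730470392865472244.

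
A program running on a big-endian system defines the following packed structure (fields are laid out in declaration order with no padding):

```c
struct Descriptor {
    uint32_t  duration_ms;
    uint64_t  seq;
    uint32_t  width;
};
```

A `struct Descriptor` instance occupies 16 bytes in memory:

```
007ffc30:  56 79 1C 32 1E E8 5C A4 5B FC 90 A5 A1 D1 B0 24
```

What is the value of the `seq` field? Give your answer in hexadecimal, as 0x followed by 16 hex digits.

`seq` follows `duration_ms` (4 bytes), so it starts at byte offset 4 and occupies 8 bytes.
Bytes at offsets 4..11: 1E E8 5C A4 5B FC 90 A5.
Big-endian: lowest address holds the most-significant byte.
The bytes are already most-significant first: 0x1EE85CA45BFC90A5.

0x1EE85CA45BFC90A5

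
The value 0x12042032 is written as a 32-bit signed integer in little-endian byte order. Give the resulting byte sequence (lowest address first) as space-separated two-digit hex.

32 20 04 12

Split into bytes (most-significant first): 12 04 20 32.
Little-endian: lowest address holds the least-significant byte.
So at ascending addresses the bytes are 32 20 04 12.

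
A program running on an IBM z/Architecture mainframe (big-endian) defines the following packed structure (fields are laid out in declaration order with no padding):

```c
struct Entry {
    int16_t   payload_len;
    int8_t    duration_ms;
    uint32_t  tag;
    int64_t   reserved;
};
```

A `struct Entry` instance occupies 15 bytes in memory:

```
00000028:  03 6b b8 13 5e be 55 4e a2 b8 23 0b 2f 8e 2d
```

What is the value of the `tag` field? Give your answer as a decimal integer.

`tag` follows `payload_len` (2 B), `duration_ms` (1 B), so it starts at offset 2 + 1 = 3 and occupies 4 bytes.
Bytes at offsets 3..6: 13 5E BE 55.
In big-endian order the high byte comes first in memory.
The bytes are already most-significant first: 0x135EBE55.
0x135EBE55 = 324976213.

324976213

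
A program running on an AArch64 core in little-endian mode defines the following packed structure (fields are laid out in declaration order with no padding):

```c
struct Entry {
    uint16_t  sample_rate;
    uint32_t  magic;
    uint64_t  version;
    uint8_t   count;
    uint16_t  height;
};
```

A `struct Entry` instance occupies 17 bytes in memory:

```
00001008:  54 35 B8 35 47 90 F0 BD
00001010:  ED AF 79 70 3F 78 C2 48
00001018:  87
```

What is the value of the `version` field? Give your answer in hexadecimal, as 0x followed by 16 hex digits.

`version` follows `sample_rate` (2 B), `magic` (4 B), so it starts at offset 2 + 4 = 6 and occupies 8 bytes.
Bytes at offsets 6..13: F0 BD ED AF 79 70 3F 78.
Little-endian stores the least-significant byte at the lowest address.
Reassemble most-significant byte first: 78 3F 70 79 AF ED BD F0 → 0x783F7079AFEDBDF0.

0x783F7079AFEDBDF0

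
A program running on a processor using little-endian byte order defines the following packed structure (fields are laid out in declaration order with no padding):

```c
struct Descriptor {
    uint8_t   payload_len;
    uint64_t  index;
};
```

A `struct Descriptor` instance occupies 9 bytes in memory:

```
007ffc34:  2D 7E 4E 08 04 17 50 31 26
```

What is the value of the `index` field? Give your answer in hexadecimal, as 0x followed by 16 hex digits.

0x2631501704084E7E

`index` follows `payload_len` (1 byte), so it starts at byte offset 1 and occupies 8 bytes.
Bytes at offsets 1..8: 7E 4E 08 04 17 50 31 26.
Little-endian stores the least-significant byte at the lowest address.
Reassemble most-significant byte first: 26 31 50 17 04 08 4E 7E → 0x2631501704084E7E.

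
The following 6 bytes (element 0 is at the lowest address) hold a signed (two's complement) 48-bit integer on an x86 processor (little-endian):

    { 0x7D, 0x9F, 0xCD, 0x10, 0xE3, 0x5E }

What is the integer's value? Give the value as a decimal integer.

104329332498301

In little-endian order the low byte comes first in memory.
Reassemble most-significant byte first: 5E E3 10 CD 9F 7D → 0x5EE310CD9F7D.
0x5EE310CD9F7D = 104329332498301.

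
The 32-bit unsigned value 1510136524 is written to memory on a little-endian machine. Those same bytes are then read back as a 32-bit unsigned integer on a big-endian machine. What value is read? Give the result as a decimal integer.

3436839514

1510136524 in 32-bit hexadecimal is 0x5A02DACC.
Stored little-endian, the bytes at ascending addresses are CC DA 02 5A.
Read back as big-endian, the last byte is least significant, giving 0xCCDA025A.
0xCCDA025A = 3436839514.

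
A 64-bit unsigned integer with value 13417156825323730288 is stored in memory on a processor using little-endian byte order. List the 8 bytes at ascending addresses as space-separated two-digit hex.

70 F5 20 A5 0B 51 33 BA

13417156825323730288 in hexadecimal, padded to 64 bits, is 0xBA33510BA520F570.
Split into bytes (most-significant first): BA 33 51 0B A5 20 F5 70.
Little-endian: lowest address holds the least-significant byte.
So at ascending addresses the bytes are 70 F5 20 A5 0B 51 33 BA.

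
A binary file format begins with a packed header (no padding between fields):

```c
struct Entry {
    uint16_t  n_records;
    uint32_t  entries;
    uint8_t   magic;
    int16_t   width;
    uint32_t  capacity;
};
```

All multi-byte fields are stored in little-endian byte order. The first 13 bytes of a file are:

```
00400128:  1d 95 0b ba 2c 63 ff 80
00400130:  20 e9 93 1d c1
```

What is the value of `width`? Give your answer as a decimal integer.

8320

`width` follows `n_records` (2 B), `entries` (4 B), `magic` (1 B), so it starts at offset 2 + 4 + 1 = 7 and occupies 2 bytes.
Bytes at offsets 7..8: 80 20.
Little-endian stores the least-significant byte at the lowest address.
Reassemble most-significant byte first: 20 80 → 0x2080.
0x2080 = 8320.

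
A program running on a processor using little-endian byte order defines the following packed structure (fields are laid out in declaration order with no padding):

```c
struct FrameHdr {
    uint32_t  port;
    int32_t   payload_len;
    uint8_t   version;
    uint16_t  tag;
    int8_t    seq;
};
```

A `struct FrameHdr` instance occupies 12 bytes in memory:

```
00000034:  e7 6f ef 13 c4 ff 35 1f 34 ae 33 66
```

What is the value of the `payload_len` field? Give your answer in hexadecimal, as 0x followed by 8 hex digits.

0x1F35FFC4

`payload_len` follows `port` (4 bytes), so it starts at byte offset 4 and occupies 4 bytes.
Bytes at offsets 4..7: C4 FF 35 1F.
In little-endian order the low byte comes first in memory.
Reassemble most-significant byte first: 1F 35 FF C4 → 0x1F35FFC4.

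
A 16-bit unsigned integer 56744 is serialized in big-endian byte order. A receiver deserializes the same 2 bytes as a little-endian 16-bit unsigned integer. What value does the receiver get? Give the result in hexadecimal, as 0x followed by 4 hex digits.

0xA8DD

56744 in 16-bit hexadecimal is 0xDDA8.
Stored big-endian, the bytes at ascending addresses are DD A8.
Read back as little-endian, the first byte is least significant, giving 0xA8DD.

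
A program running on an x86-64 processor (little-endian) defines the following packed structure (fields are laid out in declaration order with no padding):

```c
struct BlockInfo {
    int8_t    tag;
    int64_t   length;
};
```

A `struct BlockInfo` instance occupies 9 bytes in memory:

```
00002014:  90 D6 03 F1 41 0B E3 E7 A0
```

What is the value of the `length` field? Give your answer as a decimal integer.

-6852258670530460714

`length` follows `tag` (1 byte), so it starts at byte offset 1 and occupies 8 bytes.
Bytes at offsets 1..8: D6 03 F1 41 0B E3 E7 A0.
Little-endian stores the least-significant byte at the lowest address.
Reassemble most-significant byte first: A0 E7 E3 0B 41 F1 03 D6 → 0xA0E7E30B41F103D6.
Top bit is set, so as a signed 64-bit value this is 0xA0E7E30B41F103D6 − 2^64 = -6852258670530460714.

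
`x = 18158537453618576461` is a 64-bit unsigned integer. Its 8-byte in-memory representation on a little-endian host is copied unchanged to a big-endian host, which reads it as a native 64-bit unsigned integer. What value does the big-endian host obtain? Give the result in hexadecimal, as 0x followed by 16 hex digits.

0x4DBC8F239B1500FC

18158537453618576461 in 64-bit hexadecimal is 0xFC00159B238FBC4D.
Stored little-endian, the bytes at ascending addresses are 4D BC 8F 23 9B 15 00 FC.
Read back as big-endian, the last byte is least significant, giving 0x4DBC8F239B1500FC.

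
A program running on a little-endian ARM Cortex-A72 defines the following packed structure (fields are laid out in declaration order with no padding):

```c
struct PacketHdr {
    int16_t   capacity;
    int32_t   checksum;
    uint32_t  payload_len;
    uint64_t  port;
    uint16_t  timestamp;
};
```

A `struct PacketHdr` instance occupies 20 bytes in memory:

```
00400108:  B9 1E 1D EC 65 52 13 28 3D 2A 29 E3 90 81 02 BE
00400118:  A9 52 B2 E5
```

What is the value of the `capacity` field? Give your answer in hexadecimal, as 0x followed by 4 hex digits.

`capacity` is the first field, at byte offset 0, occupying 2 bytes.
Bytes at offsets 0..1: B9 1E.
In little-endian order the low byte comes first in memory.
Reassemble most-significant byte first: 1E B9 → 0x1EB9.

0x1EB9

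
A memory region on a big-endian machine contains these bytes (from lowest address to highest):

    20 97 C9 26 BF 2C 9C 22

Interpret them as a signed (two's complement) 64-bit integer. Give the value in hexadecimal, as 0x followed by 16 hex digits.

0x2097C926BF2C9C22

Big-endian stores the most-significant byte at the lowest address.
The bytes are already most-significant first: 0x2097C926BF2C9C22.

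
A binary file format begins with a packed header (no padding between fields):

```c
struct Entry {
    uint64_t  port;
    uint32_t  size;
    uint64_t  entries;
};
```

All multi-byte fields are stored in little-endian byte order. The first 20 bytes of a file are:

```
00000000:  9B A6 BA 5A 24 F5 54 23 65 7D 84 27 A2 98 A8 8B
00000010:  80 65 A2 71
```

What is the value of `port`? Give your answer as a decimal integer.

`port` is the first field, at byte offset 0, occupying 8 bytes.
Bytes at offsets 0..7: 9B A6 BA 5A 24 F5 54 23.
Little-endian stores the least-significant byte at the lowest address.
Reassemble most-significant byte first: 23 54 F5 24 5A BA A6 9B → 0x2354F5245ABAA69B.
0x2354F5245ABAA69B = 2545929225860982427.

2545929225860982427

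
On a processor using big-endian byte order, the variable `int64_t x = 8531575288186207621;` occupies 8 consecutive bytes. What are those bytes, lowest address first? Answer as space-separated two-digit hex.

8531575288186207621 in hexadecimal, padded to 64 bits, is 0x76663E85BAD6FD85.
Split into bytes (most-significant first): 76 66 3E 85 BA D6 FD 85.
In big-endian order the high byte comes first in memory.
So the memory order matches the most-significant-first order: 76 66 3E 85 BA D6 FD 85.

76 66 3E 85 BA D6 FD 85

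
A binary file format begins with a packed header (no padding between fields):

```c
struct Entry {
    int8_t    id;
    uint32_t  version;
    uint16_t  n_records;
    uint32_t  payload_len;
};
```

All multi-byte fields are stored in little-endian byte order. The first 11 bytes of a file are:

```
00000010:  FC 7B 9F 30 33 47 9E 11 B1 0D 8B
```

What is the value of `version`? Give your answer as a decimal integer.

858824571

`version` follows `id` (1 byte), so it starts at byte offset 1 and occupies 4 bytes.
Bytes at offsets 1..4: 7B 9F 30 33.
Little-endian: lowest address holds the least-significant byte.
Reassemble most-significant byte first: 33 30 9F 7B → 0x33309F7B.
0x33309F7B = 858824571.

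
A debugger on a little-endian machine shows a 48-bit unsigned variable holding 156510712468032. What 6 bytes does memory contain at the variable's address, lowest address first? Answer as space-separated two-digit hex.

156510712468032 in hexadecimal, padded to 48 bits, is 0x8E587D6B9240.
Split into bytes (most-significant first): 8E 58 7D 6B 92 40.
Little-endian stores the least-significant byte at the lowest address.
So at ascending addresses the bytes are 40 92 6B 7D 58 8E.

40 92 6B 7D 58 8E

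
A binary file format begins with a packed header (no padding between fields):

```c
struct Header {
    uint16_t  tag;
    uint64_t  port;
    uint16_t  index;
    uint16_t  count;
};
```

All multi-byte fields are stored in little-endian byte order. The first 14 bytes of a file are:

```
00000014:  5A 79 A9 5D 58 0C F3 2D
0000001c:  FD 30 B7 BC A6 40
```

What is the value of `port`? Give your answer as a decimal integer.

3530028204835757481

`port` follows `tag` (2 bytes), so it starts at byte offset 2 and occupies 8 bytes.
Bytes at offsets 2..9: A9 5D 58 0C F3 2D FD 30.
In little-endian order the low byte comes first in memory.
Reassemble most-significant byte first: 30 FD 2D F3 0C 58 5D A9 → 0x30FD2DF30C585DA9.
0x30FD2DF30C585DA9 = 3530028204835757481.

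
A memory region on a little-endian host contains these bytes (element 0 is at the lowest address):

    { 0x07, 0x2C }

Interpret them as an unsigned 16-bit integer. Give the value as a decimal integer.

11271

Little-endian: lowest address holds the least-significant byte.
Reassemble most-significant byte first: 2C 07 → 0x2C07.
0x2C07 = 11271.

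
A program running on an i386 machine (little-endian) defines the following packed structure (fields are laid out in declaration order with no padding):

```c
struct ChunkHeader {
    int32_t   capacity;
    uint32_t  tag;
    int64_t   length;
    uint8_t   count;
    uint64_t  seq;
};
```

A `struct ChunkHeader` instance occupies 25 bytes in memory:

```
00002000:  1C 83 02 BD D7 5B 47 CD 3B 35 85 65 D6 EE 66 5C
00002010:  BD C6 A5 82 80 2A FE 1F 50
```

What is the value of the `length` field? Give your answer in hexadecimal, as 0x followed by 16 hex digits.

0x5C66EED66585353B

`length` follows `capacity` (4 B), `tag` (4 B), so it starts at offset 4 + 4 = 8 and occupies 8 bytes.
Bytes at offsets 8..15: 3B 35 85 65 D6 EE 66 5C.
Little-endian stores the least-significant byte at the lowest address.
Reassemble most-significant byte first: 5C 66 EE D6 65 85 35 3B → 0x5C66EED66585353B.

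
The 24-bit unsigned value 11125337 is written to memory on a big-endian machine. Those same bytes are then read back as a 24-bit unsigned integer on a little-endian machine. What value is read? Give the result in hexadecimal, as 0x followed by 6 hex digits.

0x59C2A9

11125337 in 24-bit hexadecimal is 0xA9C259.
Stored big-endian, the bytes at ascending addresses are A9 C2 59.
Read back as little-endian, the first byte is least significant, giving 0x59C2A9.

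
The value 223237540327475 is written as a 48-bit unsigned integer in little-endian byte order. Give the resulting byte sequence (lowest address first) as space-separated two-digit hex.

223237540327475 in hexadecimal, padded to 48 bits, is 0xCB088A4AB033.
Split into bytes (most-significant first): CB 08 8A 4A B0 33.
In little-endian order the low byte comes first in memory.
So at ascending addresses the bytes are 33 B0 4A 8A 08 CB.

33 B0 4A 8A 08 CB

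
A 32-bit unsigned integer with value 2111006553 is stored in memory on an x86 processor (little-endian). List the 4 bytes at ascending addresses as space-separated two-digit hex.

59 67 D3 7D

2111006553 in hexadecimal, padded to 32 bits, is 0x7DD36759.
Split into bytes (most-significant first): 7D D3 67 59.
In little-endian order the low byte comes first in memory.
So at ascending addresses the bytes are 59 67 D3 7D.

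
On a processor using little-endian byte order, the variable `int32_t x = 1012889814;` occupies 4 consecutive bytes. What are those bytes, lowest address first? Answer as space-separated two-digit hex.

D6 78 5F 3C

1012889814 in hexadecimal, padded to 32 bits, is 0x3C5F78D6.
Split into bytes (most-significant first): 3C 5F 78 D6.
In little-endian order the low byte comes first in memory.
So at ascending addresses the bytes are D6 78 5F 3C.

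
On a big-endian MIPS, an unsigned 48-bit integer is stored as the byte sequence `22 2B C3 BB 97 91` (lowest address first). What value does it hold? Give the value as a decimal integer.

In big-endian order the high byte comes first in memory.
The bytes are already most-significant first: 0x222BC3BB9791.
0x222BC3BB9791 = 37571362789265.

37571362789265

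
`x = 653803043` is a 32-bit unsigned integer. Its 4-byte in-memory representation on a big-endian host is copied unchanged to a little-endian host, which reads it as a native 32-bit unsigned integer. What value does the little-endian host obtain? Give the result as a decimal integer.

653803043 in 32-bit hexadecimal is 0x26F83E23.
Stored big-endian, the bytes at ascending addresses are 26 F8 3E 23.
Read back as little-endian, the first byte is least significant, giving 0x233EF826.
0x233EF826 = 591329318.

591329318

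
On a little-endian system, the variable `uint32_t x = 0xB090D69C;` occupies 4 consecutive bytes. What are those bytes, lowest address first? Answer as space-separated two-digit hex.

9C D6 90 B0

Split into bytes (most-significant first): B0 90 D6 9C.
Little-endian stores the least-significant byte at the lowest address.
So at ascending addresses the bytes are 9C D6 90 B0.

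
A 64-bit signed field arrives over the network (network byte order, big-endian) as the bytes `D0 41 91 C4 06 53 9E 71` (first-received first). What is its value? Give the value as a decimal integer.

-3440308369228587407

Big-endian: lowest address holds the most-significant byte.
The bytes are already most-significant first: 0xD04191C406539E71.
Top bit is set, so as a signed 64-bit value this is 0xD04191C406539E71 − 2^64 = -3440308369228587407.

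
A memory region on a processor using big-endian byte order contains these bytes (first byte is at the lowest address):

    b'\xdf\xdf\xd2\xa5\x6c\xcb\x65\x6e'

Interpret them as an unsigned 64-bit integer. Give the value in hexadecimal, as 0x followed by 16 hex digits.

Big-endian stores the most-significant byte at the lowest address.
The bytes are already most-significant first: 0xDFDFD2A56CCB656E.

0xDFDFD2A56CCB656E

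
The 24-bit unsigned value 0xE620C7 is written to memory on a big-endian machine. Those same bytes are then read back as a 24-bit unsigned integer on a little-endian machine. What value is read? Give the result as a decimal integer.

13050086

Stored big-endian, the bytes at ascending addresses are E6 20 C7.
Read back as little-endian, the first byte is least significant, giving 0xC720E6.
0xC720E6 = 13050086.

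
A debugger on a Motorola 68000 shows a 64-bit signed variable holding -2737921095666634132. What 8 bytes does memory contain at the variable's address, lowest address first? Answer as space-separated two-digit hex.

DA 00 F3 45 05 BD F2 6C

Two's complement of -2737921095666634132 in 64 bits: 2737921095666634132 = 0x25FF0CBAFA420D94; invert → 0xDA00F34505BDF26B; add 1 → 0xDA00F34505BDF26C.
Split into bytes (most-significant first): DA 00 F3 45 05 BD F2 6C.
Big-endian: lowest address holds the most-significant byte.
So the memory order matches the most-significant-first order: DA 00 F3 45 05 BD F2 6C.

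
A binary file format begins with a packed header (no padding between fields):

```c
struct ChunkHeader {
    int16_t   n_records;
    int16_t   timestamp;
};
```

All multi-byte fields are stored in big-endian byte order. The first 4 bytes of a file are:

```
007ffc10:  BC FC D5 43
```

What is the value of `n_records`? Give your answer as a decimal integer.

-17156

`n_records` is the first field, at byte offset 0, occupying 2 bytes.
Bytes at offsets 0..1: BC FC.
Big-endian: lowest address holds the most-significant byte.
The bytes are already most-significant first: 0xBCFC.
Top bit is set, so as a signed 16-bit value this is 0xBCFC − 2^16 = -17156.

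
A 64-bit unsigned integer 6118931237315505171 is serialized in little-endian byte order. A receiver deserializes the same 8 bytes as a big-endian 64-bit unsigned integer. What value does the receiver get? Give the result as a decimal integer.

6118931237315505171 in 64-bit hexadecimal is 0x54EACF8A753B6C13.
Stored little-endian, the bytes at ascending addresses are 13 6C 3B 75 8A CF EA 54.
Read back as big-endian, the last byte is least significant, giving 0x136C3B758ACFEA54.
0x136C3B758ACFEA54 = 1399558960231475796.

1399558960231475796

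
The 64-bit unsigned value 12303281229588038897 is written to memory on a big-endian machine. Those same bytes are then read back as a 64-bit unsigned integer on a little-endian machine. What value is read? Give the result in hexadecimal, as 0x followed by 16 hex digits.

0xF18453BD1709BEAA

12303281229588038897 in 64-bit hexadecimal is 0xAABE0917BD5384F1.
Stored big-endian, the bytes at ascending addresses are AA BE 09 17 BD 53 84 F1.
Read back as little-endian, the first byte is least significant, giving 0xF18453BD1709BEAA.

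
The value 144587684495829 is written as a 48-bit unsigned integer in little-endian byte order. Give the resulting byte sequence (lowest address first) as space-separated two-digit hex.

D5 C1 92 71 80 83

144587684495829 in hexadecimal, padded to 48 bits, is 0x83807192C1D5.
Split into bytes (most-significant first): 83 80 71 92 C1 D5.
Little-endian: lowest address holds the least-significant byte.
So at ascending addresses the bytes are D5 C1 92 71 80 83.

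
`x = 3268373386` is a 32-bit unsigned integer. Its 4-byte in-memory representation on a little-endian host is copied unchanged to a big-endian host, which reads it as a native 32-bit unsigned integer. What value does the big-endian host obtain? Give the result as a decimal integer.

2322321346

3268373386 in 32-bit hexadecimal is 0xC2CF6B8A.
Stored little-endian, the bytes at ascending addresses are 8A 6B CF C2.
Read back as big-endian, the last byte is least significant, giving 0x8A6BCFC2.
0x8A6BCFC2 = 2322321346.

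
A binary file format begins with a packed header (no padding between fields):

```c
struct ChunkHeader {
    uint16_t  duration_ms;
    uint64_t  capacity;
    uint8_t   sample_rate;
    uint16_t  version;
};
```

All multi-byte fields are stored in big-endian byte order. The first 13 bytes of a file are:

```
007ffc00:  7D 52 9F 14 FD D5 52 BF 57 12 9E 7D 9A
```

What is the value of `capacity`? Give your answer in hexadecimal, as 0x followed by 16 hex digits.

`capacity` follows `duration_ms` (2 bytes), so it starts at byte offset 2 and occupies 8 bytes.
Bytes at offsets 2..9: 9F 14 FD D5 52 BF 57 12.
In big-endian order the high byte comes first in memory.
The bytes are already most-significant first: 0x9F14FDD552BF5712.

0x9F14FDD552BF5712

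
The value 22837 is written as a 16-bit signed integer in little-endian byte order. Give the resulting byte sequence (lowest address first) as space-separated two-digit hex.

22837 in hexadecimal, padded to 16 bits, is 0x5935.
Split into bytes (most-significant first): 59 35.
In little-endian order the low byte comes first in memory.
So at ascending addresses the bytes are 35 59.

35 59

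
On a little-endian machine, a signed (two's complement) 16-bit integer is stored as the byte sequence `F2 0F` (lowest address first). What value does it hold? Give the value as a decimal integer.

4082

Little-endian: lowest address holds the least-significant byte.
Reassemble most-significant byte first: 0F F2 → 0x0FF2.
0x0FF2 = 4082.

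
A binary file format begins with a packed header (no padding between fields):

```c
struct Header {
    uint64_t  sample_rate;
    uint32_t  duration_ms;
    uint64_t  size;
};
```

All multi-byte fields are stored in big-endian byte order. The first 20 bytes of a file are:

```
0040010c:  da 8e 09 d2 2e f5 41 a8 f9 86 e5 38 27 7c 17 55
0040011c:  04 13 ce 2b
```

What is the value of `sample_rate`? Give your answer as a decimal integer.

`sample_rate` is the first field, at byte offset 0, occupying 8 bytes.
Bytes at offsets 0..7: DA 8E 09 D2 2E F5 41 A8.
In big-endian order the high byte comes first in memory.
The bytes are already most-significant first: 0xDA8E09D22EF541A8.
0xDA8E09D22EF541A8 = 15748535745296810408.

15748535745296810408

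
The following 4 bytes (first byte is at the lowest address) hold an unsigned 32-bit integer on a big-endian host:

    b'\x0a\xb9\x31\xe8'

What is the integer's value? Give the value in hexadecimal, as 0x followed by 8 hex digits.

In big-endian order the high byte comes first in memory.
The bytes are already most-significant first: 0x0AB931E8.

0x0AB931E8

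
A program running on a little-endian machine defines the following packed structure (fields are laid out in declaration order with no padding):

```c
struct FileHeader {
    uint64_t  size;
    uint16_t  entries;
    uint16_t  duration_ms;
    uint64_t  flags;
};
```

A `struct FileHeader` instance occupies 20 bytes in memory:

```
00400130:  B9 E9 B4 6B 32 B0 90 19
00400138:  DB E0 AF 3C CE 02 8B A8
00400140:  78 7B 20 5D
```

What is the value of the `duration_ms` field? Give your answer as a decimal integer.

15535

`duration_ms` follows `size` (8 B), `entries` (2 B), so it starts at offset 8 + 2 = 10 and occupies 2 bytes.
Bytes at offsets 10..11: AF 3C.
In little-endian order the low byte comes first in memory.
Reassemble most-significant byte first: 3C AF → 0x3CAF.
0x3CAF = 15535.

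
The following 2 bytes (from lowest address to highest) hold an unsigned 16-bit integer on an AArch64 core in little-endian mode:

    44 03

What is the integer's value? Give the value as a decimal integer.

836

In little-endian order the low byte comes first in memory.
Reassemble most-significant byte first: 03 44 → 0x0344.
0x0344 = 836.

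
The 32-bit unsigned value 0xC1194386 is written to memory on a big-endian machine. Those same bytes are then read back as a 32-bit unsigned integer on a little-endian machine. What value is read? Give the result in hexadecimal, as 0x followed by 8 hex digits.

Stored big-endian, the bytes at ascending addresses are C1 19 43 86.
Read back as little-endian, the first byte is least significant, giving 0x864319C1.

0x864319C1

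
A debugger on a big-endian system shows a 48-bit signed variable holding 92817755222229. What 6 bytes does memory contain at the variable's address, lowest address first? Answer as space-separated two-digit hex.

92817755222229 in hexadecimal, padded to 48 bits, is 0x546AD15430D5.
Split into bytes (most-significant first): 54 6A D1 54 30 D5.
Big-endian stores the most-significant byte at the lowest address.
So the memory order matches the most-significant-first order: 54 6A D1 54 30 D5.

54 6A D1 54 30 D5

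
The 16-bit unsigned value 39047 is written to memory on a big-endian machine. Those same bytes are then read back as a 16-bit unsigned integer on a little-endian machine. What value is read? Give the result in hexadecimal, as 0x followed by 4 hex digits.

39047 in 16-bit hexadecimal is 0x9887.
Stored big-endian, the bytes at ascending addresses are 98 87.
Read back as little-endian, the first byte is least significant, giving 0x8798.

0x8798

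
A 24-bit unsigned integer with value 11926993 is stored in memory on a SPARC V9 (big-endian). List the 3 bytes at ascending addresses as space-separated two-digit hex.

B5 FD D1

11926993 in hexadecimal, padded to 24 bits, is 0xB5FDD1.
Split into bytes (most-significant first): B5 FD D1.
Big-endian: lowest address holds the most-significant byte.
So the memory order matches the most-significant-first order: B5 FD D1.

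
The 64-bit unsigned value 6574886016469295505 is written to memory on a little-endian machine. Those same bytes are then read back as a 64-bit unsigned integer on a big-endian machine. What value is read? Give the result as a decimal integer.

10511776648426110555

6574886016469295505 in 64-bit hexadecimal is 0x5B3EAFFF2A55E191.
Stored little-endian, the bytes at ascending addresses are 91 E1 55 2A FF AF 3E 5B.
Read back as big-endian, the last byte is least significant, giving 0x91E1552AFFAF3E5B.
0x91E1552AFFAF3E5B = 10511776648426110555.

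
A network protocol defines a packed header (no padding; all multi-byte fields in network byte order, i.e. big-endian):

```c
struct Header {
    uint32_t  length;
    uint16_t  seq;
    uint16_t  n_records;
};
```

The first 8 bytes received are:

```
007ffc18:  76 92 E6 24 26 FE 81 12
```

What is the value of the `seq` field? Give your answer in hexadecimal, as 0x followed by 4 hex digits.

`seq` follows `length` (4 bytes), so it starts at byte offset 4 and occupies 2 bytes.
Bytes at offsets 4..5: 26 FE.
Big-endian stores the most-significant byte at the lowest address.
The bytes are already most-significant first: 0x26FE.

0x26FE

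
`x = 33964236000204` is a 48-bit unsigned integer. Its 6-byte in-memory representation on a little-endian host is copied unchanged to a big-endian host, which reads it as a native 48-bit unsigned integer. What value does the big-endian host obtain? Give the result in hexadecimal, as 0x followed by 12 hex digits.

0xCCCB38EAE31E

33964236000204 in 48-bit hexadecimal is 0x1EE3EA38CBCC.
Stored little-endian, the bytes at ascending addresses are CC CB 38 EA E3 1E.
Read back as big-endian, the last byte is least significant, giving 0xCCCB38EAE31E.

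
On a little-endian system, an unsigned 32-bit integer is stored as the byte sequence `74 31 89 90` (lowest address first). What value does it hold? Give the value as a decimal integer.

2424910196

Little-endian: lowest address holds the least-significant byte.
Reassemble most-significant byte first: 90 89 31 74 → 0x90893174.
0x90893174 = 2424910196.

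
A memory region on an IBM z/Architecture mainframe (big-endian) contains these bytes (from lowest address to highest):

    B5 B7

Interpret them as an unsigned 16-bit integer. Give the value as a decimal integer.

46519

Big-endian stores the most-significant byte at the lowest address.
The bytes are already most-significant first: 0xB5B7.
0xB5B7 = 46519.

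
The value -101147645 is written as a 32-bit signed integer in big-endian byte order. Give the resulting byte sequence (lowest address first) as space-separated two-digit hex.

Two's complement of -101147645 in 32 bits: 101147645 = 0x060763FD; invert → 0xF9F89C02; add 1 → 0xF9F89C03.
Split into bytes (most-significant first): F9 F8 9C 03.
In big-endian order the high byte comes first in memory.
So the memory order matches the most-significant-first order: F9 F8 9C 03.

F9 F8 9C 03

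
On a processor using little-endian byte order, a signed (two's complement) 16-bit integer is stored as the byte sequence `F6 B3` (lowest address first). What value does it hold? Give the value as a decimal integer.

Little-endian: lowest address holds the least-significant byte.
Reassemble most-significant byte first: B3 F6 → 0xB3F6.
Top bit is set, so as a signed 16-bit value this is 0xB3F6 − 2^16 = -19466.

-19466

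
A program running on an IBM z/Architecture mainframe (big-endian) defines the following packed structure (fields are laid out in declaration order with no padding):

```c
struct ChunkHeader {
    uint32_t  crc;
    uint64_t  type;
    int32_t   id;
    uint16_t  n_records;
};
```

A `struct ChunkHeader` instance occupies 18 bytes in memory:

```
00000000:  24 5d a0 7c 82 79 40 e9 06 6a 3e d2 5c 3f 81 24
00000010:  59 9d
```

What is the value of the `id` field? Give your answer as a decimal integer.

1547665700

`id` follows `crc` (4 B), `type` (8 B), so it starts at offset 4 + 8 = 12 and occupies 4 bytes.
Bytes at offsets 12..15: 5C 3F 81 24.
In big-endian order the high byte comes first in memory.
The bytes are already most-significant first: 0x5C3F8124.
0x5C3F8124 = 1547665700.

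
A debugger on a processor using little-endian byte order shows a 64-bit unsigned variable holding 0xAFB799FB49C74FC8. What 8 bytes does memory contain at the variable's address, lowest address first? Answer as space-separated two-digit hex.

Split into bytes (most-significant first): AF B7 99 FB 49 C7 4F C8.
Little-endian stores the least-significant byte at the lowest address.
So at ascending addresses the bytes are C8 4F C7 49 FB 99 B7 AF.

C8 4F C7 49 FB 99 B7 AF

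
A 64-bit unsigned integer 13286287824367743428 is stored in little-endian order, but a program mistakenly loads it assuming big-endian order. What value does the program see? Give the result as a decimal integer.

13286287824367743428 in 64-bit hexadecimal is 0xB8626061EB0971C4.
Stored little-endian, the bytes at ascending addresses are C4 71 09 EB 61 60 62 B8.
Read back as big-endian, the last byte is least significant, giving 0xC47109EB616062B8.
0xC47109EB616062B8 = 14155106010357850808.

14155106010357850808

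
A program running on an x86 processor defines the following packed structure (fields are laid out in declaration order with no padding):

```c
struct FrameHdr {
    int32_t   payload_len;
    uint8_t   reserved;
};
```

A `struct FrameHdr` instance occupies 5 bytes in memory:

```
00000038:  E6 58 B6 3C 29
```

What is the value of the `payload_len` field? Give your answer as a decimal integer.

1018583270

`payload_len` is the first field, at byte offset 0, occupying 4 bytes.
Bytes at offsets 0..3: E6 58 B6 3C.
Little-endian stores the least-significant byte at the lowest address.
Reassemble most-significant byte first: 3C B6 58 E6 → 0x3CB658E6.
0x3CB658E6 = 1018583270.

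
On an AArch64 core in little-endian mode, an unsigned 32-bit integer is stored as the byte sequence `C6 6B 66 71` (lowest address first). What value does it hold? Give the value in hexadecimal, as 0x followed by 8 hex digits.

In little-endian order the low byte comes first in memory.
Reassemble most-significant byte first: 71 66 6B C6 → 0x71666BC6.

0x71666BC6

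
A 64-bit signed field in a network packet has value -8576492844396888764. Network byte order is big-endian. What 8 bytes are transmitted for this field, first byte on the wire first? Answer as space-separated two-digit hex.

Two's complement of -8576492844396888764 in 64 bits: 8576492844396888764 = 0x7705D2CD40F4C2BC; invert → 0x88FA2D32BF0B3D43; add 1 → 0x88FA2D32BF0B3D44.
Split into bytes (most-significant first): 88 FA 2D 32 BF 0B 3D 44.
In big-endian order the high byte comes first in memory.
So the memory order matches the most-significant-first order: 88 FA 2D 32 BF 0B 3D 44.

88 FA 2D 32 BF 0B 3D 44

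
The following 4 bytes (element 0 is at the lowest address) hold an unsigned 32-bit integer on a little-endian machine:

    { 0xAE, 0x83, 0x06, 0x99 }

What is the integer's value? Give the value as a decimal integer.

In little-endian order the low byte comes first in memory.
Reassemble most-significant byte first: 99 06 83 AE → 0x990683AE.
0x990683AE = 2567340974.

2567340974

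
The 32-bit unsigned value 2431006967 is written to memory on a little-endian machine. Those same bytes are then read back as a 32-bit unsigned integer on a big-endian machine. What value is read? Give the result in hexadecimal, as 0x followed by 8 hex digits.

2431006967 in 32-bit hexadecimal is 0x90E638F7.
Stored little-endian, the bytes at ascending addresses are F7 38 E6 90.
Read back as big-endian, the last byte is least significant, giving 0xF738E690.

0xF738E690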